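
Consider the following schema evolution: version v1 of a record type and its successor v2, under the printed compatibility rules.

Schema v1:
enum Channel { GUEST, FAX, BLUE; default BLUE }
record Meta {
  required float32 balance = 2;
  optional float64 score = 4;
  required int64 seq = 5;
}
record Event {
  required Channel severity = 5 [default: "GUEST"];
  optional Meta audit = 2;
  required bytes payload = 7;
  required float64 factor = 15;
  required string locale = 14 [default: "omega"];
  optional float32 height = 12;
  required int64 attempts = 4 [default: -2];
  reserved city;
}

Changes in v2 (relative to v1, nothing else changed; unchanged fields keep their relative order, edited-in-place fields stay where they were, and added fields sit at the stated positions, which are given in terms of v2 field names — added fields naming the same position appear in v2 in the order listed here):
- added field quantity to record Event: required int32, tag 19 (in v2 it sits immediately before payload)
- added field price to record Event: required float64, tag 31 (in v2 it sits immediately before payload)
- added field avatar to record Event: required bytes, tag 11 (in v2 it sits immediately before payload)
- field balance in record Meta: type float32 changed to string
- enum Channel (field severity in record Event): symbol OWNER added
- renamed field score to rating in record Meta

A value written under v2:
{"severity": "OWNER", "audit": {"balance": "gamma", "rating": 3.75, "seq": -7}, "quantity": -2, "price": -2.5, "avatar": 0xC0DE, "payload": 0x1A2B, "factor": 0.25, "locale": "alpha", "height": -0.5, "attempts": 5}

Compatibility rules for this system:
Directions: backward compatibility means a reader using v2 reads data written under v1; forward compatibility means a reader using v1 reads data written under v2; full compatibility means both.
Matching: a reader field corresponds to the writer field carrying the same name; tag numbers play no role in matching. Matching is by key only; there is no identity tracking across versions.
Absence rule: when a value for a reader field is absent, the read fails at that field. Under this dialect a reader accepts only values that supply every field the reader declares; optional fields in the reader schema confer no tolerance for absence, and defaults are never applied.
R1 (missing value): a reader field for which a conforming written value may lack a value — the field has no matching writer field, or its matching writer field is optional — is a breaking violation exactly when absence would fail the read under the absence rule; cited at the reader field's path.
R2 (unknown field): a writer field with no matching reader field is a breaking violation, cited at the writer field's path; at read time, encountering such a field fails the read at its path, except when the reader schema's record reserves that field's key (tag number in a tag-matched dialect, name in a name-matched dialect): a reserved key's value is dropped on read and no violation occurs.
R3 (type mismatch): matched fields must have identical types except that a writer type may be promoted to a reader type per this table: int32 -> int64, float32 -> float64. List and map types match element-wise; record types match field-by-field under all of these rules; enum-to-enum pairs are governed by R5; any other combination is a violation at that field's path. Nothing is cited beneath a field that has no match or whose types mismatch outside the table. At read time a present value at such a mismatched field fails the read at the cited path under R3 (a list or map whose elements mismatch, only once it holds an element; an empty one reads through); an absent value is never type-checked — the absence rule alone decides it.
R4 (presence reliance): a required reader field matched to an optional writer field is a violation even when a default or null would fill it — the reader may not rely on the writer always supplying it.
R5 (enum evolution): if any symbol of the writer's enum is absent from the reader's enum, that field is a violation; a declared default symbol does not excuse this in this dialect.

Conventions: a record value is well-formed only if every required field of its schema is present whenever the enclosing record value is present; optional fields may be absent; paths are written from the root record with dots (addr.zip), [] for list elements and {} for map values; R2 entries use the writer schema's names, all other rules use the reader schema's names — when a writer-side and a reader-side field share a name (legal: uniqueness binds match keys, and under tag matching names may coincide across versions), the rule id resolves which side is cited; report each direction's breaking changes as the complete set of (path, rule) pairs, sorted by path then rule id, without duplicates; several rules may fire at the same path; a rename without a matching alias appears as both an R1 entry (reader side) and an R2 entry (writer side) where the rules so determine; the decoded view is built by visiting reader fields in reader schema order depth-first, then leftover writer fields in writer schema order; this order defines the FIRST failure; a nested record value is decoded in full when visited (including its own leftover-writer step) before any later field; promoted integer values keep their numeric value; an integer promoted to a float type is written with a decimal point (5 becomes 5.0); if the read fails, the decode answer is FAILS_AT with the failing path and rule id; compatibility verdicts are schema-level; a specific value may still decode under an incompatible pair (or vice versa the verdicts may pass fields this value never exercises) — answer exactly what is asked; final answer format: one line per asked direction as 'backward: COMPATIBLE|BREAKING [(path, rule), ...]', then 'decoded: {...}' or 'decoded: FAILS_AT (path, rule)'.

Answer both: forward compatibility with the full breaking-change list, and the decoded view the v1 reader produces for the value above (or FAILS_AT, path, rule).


in Event below, arrows point writer -> reader
forward pass over Event, reader schema v1, writer schema v2:
  severity <- severity (Channel -> Channel, writer required)
  audit <- audit (Meta -> Meta, writer optional)
  payload <- payload (bytes -> bytes, writer required)
  factor <- factor (float64 -> float64, writer required)
  locale <- locale (string -> string, writer required)
  height <- height (float32 -> float32, writer optional)
  attempts <- attempts (int64 -> int64, writer required)
  quantity (writer side), unknown to reader
  price (writer side), unknown to reader
  avatar (writer side), unknown to reader
  audit.balance <- audit.balance (string -> float32, writer required)
  audit.score has no writer counterpart
  audit.seq <- audit.seq (int64 -> int64, writer required)
  audit.rating (writer side), unknown to reader
  violation R1 at audit
  violation R3 at audit.balance
  violation R2 at audit.rating
  violation R1 at audit.score
  violation R2 at avatar
  violation R1 at height
  violation R2 at price
  violation R2 at quantity
  violation R5 at severity
  => forward verdict for Event: BREAKING, 9 violation(s)
decoding the Event value with the v1 reader:
  read fails at severity under R5
  => FAILS_AT (severity, R5)

forward: BREAKING [(audit, R1), (audit.balance, R3), (audit.rating, R2), (audit.score, R1), (avatar, R2), (height, R1), (price, R2), (quantity, R2), (severity, R5)]; decoded: FAILS_AT (severity, R5)


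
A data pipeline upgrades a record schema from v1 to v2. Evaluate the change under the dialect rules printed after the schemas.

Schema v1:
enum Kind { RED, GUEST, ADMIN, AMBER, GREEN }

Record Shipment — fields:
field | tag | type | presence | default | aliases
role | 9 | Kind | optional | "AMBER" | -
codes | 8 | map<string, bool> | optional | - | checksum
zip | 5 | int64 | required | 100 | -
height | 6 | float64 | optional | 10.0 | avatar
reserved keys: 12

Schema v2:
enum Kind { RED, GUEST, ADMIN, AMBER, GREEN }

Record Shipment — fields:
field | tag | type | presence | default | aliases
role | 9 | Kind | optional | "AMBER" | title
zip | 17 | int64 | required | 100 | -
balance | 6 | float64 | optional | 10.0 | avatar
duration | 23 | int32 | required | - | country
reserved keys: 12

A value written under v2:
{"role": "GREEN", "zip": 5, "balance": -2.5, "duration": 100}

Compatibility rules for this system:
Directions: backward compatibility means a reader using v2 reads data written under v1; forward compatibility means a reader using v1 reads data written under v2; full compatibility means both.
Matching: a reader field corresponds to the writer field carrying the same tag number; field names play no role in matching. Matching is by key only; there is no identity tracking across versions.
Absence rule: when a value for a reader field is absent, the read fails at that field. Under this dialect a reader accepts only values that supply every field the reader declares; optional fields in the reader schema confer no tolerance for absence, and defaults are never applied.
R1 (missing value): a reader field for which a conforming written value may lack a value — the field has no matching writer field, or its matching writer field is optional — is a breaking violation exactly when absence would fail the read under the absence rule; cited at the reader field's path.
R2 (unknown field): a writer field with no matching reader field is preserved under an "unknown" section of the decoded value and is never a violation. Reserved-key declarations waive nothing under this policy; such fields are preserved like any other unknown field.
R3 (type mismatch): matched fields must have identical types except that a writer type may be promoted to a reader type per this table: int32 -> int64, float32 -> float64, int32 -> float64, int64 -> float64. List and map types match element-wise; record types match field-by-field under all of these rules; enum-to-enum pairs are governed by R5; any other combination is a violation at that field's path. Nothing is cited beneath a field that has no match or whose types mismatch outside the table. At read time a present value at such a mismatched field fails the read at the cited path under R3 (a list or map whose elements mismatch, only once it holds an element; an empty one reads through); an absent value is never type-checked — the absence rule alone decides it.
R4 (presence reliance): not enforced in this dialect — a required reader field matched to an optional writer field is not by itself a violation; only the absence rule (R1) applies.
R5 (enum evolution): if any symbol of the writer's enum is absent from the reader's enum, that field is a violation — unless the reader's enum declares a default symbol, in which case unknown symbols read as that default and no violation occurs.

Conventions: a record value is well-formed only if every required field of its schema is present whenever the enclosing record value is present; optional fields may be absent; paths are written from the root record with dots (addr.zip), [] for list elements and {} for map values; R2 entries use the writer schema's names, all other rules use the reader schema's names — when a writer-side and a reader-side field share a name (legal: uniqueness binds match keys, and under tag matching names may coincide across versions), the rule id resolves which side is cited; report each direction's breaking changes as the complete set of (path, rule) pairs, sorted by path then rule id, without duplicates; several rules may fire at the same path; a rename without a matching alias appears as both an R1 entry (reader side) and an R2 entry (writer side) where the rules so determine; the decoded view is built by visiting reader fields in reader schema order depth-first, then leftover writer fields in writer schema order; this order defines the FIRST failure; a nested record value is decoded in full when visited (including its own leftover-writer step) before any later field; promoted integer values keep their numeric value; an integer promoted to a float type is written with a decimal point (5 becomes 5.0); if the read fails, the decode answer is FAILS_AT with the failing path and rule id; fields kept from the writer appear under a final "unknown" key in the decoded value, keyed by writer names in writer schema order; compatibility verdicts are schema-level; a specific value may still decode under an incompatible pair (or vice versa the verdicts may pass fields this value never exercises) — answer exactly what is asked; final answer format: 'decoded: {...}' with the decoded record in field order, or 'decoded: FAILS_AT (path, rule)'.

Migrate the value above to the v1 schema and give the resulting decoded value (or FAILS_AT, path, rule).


decoded: FAILS_AT (codes, R1)

each type pair in Shipment: writer, then reader
migrating the Shipment value to v1:
  role := "GREEN"
  read fails at codes under R1 (no fill)
  => FAILS_AT (codes, R1)
the other Shipment changes do not affect what is asked:
  added field duration to record Shipment: required int32, tag 23 (in v2 it sits last) -> matters for Shipment compatibility verdicts, not for this value's decode
  renamed field height to balance in record Shipment -> matters for Shipment compatibility verdicts, not for this value's decode
  field zip in record Shipment: tag 5 changed to 17 -> matters for Shipment compatibility verdicts, not for this value's decode


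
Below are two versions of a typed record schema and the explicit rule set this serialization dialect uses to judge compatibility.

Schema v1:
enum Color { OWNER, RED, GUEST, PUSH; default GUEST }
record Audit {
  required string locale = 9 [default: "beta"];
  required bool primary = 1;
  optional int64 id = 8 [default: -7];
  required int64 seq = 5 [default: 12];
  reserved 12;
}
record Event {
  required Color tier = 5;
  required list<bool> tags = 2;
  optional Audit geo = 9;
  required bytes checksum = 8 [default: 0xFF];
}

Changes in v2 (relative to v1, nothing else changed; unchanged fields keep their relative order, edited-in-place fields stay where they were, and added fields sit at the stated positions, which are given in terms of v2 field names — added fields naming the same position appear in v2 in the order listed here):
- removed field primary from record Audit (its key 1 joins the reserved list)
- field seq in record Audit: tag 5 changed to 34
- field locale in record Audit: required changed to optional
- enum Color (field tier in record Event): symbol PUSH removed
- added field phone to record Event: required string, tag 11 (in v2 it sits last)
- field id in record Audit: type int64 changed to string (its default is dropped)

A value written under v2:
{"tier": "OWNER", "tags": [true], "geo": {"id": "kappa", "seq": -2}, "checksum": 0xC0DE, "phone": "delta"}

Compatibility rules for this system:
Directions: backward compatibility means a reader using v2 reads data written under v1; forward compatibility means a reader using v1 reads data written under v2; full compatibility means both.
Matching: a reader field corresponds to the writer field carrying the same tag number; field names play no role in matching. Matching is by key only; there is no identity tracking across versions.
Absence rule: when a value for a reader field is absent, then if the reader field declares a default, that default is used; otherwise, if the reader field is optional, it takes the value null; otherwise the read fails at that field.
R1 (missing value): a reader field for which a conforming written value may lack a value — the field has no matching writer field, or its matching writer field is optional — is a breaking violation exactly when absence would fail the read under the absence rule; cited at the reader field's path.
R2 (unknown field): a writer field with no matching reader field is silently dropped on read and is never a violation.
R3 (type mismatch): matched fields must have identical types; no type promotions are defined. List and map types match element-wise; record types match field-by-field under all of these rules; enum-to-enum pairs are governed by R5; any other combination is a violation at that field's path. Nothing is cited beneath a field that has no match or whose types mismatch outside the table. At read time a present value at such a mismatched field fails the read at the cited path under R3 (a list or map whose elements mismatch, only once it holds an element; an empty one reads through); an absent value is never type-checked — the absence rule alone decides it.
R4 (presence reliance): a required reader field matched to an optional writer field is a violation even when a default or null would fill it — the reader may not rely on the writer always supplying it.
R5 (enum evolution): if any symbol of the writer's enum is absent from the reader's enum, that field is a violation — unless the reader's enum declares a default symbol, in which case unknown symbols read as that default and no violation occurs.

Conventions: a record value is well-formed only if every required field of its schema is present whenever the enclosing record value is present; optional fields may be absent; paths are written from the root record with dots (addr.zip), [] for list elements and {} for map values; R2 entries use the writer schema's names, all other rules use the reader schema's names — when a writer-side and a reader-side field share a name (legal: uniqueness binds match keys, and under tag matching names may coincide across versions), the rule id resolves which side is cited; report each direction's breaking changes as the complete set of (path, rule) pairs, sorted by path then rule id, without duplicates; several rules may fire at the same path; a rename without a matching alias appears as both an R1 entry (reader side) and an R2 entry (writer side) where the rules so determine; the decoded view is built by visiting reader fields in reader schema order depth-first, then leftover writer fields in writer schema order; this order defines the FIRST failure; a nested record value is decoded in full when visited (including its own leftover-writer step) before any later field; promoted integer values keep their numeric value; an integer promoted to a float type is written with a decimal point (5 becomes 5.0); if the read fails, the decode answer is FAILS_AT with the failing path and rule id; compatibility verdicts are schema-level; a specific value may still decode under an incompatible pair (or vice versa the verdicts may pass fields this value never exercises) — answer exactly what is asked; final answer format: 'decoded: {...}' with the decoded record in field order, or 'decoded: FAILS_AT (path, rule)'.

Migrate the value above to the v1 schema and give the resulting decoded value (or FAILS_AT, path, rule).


decoded: FAILS_AT (geo.primary, R1)

in Event below, arrows point writer -> reader
decode (reader v1):
  tier := "OWNER"
  tags := [true]
  geo.locale := "beta" (absent -> default)
  read fails at geo.primary under R1 (no fill)
  => FAILS_AT (geo.primary, R1)
checking off the Event differences that do not matter here:
  field seq in record Audit: tag 5 changed to 34 -> triggers nothing under the printed rules; the Event answer is the same either way
  field locale in record Audit: required changed to optional -> affects the rule determinations only; this particular Event value decodes identically
  enum Color (field tier in record Event): symbol PUSH removed -> triggers nothing under the printed rules; the Event answer is the same either way
  added field phone to record Event: required string, tag 11 (in v2 it sits last) -> affects the rule determinations only; this particular Event value decodes identically
  field id in record Audit: type int64 changed to string (its default is dropped) -> affects the rule determinations only; this particular Event value decodes identically


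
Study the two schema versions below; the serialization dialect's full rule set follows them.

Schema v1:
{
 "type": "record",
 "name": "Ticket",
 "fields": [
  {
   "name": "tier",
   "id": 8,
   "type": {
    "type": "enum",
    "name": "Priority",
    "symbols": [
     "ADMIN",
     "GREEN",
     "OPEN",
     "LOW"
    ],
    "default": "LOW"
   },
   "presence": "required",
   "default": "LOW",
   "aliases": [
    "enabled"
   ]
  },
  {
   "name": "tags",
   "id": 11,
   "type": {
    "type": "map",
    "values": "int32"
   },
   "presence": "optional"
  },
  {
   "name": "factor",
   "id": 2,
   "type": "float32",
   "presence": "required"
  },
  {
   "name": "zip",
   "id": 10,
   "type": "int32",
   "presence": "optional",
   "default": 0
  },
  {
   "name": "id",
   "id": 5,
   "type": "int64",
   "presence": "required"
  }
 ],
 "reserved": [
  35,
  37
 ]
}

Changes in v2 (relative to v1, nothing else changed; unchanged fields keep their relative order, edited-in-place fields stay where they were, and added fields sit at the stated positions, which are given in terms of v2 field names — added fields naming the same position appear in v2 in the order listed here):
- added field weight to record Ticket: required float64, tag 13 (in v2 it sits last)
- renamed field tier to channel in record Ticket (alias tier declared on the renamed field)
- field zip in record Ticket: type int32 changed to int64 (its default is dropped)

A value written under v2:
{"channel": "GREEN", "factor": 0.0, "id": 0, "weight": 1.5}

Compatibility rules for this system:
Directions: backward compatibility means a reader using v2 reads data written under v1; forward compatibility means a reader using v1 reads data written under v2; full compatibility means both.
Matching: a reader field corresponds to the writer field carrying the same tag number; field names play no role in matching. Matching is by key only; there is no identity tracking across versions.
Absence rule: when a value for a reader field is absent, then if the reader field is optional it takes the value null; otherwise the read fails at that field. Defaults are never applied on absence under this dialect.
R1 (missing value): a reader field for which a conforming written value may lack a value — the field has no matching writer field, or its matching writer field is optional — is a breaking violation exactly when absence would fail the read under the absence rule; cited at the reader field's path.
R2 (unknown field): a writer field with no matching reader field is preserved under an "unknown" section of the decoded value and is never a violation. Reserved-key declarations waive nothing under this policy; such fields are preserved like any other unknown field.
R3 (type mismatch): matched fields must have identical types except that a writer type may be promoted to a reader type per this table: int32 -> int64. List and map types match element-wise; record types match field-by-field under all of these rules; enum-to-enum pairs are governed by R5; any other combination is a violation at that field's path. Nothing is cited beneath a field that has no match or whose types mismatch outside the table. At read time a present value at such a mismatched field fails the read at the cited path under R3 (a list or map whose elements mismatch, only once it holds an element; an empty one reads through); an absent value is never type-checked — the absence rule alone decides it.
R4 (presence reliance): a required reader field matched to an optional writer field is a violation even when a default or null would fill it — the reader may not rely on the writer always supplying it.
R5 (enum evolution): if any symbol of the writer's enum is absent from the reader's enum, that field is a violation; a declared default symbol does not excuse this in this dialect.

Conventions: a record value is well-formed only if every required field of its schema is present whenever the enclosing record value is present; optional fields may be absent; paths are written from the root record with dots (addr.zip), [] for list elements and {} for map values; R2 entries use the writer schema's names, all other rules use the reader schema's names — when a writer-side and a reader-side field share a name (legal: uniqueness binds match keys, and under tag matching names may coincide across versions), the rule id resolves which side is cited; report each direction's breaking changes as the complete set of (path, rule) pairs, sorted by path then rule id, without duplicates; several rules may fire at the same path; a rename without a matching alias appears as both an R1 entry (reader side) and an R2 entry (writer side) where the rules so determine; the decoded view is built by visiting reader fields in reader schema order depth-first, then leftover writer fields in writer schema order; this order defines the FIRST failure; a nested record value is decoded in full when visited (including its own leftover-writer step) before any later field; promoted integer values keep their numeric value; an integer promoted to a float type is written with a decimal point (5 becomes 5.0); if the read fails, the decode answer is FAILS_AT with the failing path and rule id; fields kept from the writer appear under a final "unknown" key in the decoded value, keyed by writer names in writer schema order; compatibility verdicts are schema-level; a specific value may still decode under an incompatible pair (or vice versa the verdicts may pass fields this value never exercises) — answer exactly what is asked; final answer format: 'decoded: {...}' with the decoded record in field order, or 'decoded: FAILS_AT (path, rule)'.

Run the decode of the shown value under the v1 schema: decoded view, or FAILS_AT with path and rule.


decoded: {"tier": "GREEN", "tags": null, "factor": 0.0, "zip": null, "id": 0, "unknown": {"weight": 1.5}}

in Ticket below, arrows point writer -> reader
decode (reader v1):
  tier := "GREEN" (from writer channel)
  tags := null (not supplied -> null)
  factor := 0.0
  zip := null (not supplied -> null)
  id := 0
  writer weight: kept under "unknown"
  => decoded: {"tier": "GREEN", "tags": null, "factor": 0.0, "zip": null, "id": 0, "unknown": {"weight": 1.5}}
the rest of the Ticket diff is inert for this question:
  renamed field tier to channel in record Ticket (alias tier declared on the renamed field) -> triggers nothing under the printed rules; the Ticket answer is the same either way
  field zip in record Ticket: type int32 changed to int64 (its default is dropped) -> shifts the Ticket verdicts, not this decode


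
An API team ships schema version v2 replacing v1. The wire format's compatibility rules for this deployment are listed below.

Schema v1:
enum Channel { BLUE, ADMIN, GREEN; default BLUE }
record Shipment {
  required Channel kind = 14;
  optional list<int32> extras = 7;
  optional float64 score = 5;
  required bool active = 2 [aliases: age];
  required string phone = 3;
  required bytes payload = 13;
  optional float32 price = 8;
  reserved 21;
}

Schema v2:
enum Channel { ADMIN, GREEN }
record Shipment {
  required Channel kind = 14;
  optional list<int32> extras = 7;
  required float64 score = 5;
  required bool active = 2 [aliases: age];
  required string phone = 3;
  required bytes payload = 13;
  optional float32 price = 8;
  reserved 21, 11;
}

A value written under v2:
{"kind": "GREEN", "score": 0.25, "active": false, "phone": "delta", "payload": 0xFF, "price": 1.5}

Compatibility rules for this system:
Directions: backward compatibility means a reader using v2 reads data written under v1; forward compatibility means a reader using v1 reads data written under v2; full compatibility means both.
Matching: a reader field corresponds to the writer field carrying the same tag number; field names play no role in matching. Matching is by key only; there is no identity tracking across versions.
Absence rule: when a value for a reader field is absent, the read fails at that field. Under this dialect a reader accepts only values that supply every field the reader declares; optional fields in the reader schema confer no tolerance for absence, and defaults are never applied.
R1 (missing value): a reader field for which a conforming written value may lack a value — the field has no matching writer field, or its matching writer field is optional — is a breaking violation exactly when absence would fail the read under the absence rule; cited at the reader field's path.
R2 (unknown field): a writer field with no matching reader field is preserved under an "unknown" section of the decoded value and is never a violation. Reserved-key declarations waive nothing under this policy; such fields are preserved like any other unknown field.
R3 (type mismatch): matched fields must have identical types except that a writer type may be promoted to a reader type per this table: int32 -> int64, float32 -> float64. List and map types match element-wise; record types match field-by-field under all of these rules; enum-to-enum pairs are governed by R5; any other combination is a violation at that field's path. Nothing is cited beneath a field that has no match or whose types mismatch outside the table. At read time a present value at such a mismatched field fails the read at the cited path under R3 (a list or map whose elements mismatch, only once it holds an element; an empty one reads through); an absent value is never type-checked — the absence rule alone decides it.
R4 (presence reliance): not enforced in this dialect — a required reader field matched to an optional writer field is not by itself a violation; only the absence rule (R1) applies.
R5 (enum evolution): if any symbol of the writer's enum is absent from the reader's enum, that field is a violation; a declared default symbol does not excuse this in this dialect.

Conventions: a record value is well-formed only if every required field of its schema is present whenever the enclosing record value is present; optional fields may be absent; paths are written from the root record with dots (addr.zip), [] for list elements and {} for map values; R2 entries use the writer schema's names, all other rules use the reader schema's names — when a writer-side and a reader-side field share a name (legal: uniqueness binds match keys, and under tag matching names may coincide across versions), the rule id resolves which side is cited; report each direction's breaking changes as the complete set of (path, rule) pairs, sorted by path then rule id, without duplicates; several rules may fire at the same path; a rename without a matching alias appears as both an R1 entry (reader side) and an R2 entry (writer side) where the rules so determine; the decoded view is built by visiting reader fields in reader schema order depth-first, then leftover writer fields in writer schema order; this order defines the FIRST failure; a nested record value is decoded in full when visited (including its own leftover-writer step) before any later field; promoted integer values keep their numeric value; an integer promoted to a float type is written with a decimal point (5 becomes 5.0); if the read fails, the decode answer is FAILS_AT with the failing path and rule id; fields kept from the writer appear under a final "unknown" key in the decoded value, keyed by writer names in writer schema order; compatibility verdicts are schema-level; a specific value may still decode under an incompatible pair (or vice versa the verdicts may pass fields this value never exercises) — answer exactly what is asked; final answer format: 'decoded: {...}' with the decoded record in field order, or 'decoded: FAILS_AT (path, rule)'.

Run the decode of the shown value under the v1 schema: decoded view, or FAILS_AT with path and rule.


decoded: FAILS_AT (extras, R1)

in Shipment below, arrows point writer -> reader
decode (reader v1):
  kind := "GREEN"
  read fails at extras under R1 (no fill)
  => FAILS_AT (extras, R1)
checking off the Shipment differences that do not matter here:
  enum Channel (field kind in record Shipment): symbol BLUE removed (it was the default; the default is cleared) -> changes Shipment's schema-level verdicts only — the decode of this value is the same
  field score in record Shipment: optional changed to required -> changes Shipment's schema-level verdicts only — the decode of this value is the same


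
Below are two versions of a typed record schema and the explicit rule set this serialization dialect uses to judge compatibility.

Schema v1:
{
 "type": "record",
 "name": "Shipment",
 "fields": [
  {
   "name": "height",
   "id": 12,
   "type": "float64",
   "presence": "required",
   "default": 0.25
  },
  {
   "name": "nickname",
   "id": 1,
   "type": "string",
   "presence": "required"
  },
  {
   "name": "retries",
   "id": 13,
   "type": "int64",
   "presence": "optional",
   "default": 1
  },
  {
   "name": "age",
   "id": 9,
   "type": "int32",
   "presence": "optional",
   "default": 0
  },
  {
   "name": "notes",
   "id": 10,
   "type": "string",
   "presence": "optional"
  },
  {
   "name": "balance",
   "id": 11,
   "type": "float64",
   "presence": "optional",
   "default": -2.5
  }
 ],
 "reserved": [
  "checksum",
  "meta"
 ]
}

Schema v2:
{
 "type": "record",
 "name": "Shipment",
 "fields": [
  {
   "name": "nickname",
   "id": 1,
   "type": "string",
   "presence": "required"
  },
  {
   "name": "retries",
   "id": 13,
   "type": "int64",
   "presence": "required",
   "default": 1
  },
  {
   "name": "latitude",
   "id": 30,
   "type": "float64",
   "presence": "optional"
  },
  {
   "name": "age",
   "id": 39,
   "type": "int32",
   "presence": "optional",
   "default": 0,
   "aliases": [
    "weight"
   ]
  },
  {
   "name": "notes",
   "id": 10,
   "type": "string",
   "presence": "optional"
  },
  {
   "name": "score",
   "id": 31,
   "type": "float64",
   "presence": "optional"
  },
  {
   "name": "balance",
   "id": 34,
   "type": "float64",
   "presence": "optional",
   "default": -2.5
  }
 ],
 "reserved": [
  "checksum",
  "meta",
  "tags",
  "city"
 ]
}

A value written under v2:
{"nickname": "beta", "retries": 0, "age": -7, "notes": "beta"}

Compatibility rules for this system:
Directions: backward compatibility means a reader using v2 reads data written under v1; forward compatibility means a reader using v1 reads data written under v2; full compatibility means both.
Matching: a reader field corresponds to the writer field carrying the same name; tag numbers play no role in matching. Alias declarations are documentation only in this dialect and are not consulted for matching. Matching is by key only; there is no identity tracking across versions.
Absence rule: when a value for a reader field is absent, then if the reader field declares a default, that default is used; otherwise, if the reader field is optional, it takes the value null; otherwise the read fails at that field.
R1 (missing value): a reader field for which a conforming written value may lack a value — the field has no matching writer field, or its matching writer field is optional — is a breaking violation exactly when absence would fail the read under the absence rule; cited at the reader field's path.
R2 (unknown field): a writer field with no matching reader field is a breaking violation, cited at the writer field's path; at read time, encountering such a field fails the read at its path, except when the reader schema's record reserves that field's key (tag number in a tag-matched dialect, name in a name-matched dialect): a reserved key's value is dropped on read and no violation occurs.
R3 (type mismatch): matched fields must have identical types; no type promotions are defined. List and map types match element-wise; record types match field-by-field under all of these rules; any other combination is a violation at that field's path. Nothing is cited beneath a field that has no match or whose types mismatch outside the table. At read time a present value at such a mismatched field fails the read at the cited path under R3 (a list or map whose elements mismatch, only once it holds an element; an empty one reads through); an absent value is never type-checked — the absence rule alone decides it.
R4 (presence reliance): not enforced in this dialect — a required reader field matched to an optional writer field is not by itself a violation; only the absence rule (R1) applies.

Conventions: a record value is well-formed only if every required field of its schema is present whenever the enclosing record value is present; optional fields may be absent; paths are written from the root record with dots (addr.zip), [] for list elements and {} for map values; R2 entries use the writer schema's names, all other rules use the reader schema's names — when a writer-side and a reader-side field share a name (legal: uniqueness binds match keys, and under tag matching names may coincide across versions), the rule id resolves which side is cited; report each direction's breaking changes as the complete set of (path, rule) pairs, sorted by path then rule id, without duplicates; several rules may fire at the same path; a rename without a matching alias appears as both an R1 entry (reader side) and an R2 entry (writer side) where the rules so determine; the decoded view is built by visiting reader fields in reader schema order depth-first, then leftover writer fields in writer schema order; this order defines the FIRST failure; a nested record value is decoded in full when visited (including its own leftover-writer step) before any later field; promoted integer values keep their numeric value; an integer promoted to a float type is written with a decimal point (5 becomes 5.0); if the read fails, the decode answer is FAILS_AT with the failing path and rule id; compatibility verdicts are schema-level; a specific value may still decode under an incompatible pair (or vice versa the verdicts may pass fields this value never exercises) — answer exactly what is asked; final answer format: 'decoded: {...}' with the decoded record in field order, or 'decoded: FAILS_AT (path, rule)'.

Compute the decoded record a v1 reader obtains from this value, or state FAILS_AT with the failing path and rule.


decoded: {"height": 0.25, "nickname": "beta", "retries": 0, "age": -7, "notes": "beta", "balance": -2.5}

in Shipment below, arrows point writer -> reader
migrating the Shipment value to v1:
  height := 0.25 (no value, default fills)
  nickname := "beta"
  retries := 0
  age := -7
  notes := "beta"
  balance := -2.5 (no value, default fills)
  => decoded: {"height": 0.25, "nickname": "beta", "retries": 0, "age": -7, "notes": "beta", "balance": -2.5}
checking off the Shipment differences that do not matter here:
  field age in record Shipment: tag 9 changed to 39 -> no rule fires on it and the decoded Shipment view is identical with or without it
  field retries in record Shipment: optional changed to required -> no rule fires on it and the decoded Shipment view is identical with or without it
  added field score to record Shipment: optional float64, tag 31 (in v2 it sits immediately before balance) -> shifts the Shipment verdicts, not this decode
  added field latitude to record Shipment: optional float64, tag 30 (in v2 it sits immediately before age) -> shifts the Shipment verdicts, not this decode
  removed field height from record Shipment -> shifts the Shipment verdicts, not this decode
  field balance in record Shipment: tag 11 changed to 34 -> no rule fires on it and the decoded Shipment view is identical with or without it


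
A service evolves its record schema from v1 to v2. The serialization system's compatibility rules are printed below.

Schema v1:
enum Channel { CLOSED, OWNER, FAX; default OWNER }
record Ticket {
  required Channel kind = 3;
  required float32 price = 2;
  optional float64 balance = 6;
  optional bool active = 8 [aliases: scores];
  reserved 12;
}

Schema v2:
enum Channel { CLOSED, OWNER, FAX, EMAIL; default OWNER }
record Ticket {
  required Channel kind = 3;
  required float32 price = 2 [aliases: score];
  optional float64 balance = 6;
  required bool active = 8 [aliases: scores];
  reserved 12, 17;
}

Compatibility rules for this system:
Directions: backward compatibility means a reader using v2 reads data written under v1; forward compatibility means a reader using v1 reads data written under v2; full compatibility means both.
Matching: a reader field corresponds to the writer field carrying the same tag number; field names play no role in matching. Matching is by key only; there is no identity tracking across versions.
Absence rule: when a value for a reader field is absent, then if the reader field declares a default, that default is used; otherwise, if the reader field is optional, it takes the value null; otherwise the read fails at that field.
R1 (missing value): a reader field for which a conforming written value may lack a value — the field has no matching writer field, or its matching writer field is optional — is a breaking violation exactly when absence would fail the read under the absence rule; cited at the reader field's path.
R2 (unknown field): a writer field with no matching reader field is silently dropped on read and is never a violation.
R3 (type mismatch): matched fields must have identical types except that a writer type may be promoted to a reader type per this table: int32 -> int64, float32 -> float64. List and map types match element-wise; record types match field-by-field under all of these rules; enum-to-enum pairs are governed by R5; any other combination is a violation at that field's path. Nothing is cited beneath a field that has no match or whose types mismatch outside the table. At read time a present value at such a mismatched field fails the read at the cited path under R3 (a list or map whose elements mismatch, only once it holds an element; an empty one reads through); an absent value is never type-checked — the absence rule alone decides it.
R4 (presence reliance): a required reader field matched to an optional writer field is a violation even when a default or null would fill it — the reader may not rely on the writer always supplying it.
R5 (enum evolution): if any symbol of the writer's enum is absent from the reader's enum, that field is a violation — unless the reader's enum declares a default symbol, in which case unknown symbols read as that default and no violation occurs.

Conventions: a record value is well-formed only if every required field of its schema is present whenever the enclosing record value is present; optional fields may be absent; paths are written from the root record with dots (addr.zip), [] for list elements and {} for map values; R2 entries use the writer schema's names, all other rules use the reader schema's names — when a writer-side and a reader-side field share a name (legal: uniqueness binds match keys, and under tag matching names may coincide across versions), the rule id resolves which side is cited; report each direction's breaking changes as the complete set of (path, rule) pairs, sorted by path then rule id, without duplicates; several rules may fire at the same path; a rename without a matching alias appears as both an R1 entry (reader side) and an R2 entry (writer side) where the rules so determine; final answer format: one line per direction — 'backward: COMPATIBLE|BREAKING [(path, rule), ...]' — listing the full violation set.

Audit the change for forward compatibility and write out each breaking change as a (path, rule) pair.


forward: COMPATIBLE []

arrows below run writer -> reader for Ticket
forward on Ticket — v1 reading data written by v2:
  Channel -> Channel, writer required: kind aligns to kind
  float32 -> float32, writer required: price aligns to price
  float64 -> float64, writer optional: balance aligns to balance
  bool -> bool, writer required: active aligns to active
  => no violations; forward on Ticket: COMPATIBLE
diffs on Ticket not affecting the asked answer:
  field active in record Ticket: optional changed to required -> affects backward compatibility only, which is not asked
  enum Channel (field kind in record Ticket): symbol EMAIL added -> fires no rule on Ticket, leaving the asked answer as it is
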